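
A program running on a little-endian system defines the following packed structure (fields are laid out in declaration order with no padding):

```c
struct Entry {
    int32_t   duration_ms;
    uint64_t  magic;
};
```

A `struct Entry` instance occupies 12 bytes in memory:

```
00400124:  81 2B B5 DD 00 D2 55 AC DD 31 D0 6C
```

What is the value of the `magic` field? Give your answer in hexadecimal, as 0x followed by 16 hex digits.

`magic` follows `duration_ms` (4 bytes), so it starts at byte offset 4 and occupies 8 bytes.
Bytes at offsets 4..11: 00 D2 55 AC DD 31 D0 6C.
Little-endian: lowest address holds the least-significant byte.
Reassemble most-significant byte first: 6C D0 31 DD AC 55 D2 00 → 0x6CD031DDAC55D200.

0x6CD031DDAC55D200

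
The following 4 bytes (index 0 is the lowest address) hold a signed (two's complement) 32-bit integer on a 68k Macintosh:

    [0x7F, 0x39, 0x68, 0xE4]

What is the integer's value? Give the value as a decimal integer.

2134468836

Big-endian: lowest address holds the most-significant byte.
The bytes are already most-significant first: 0x7F3968E4.
0x7F3968E4 = 2134468836.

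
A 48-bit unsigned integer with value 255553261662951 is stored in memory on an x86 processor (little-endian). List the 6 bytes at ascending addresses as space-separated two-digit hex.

E7 F2 61 A1 6C E8

255553261662951 in hexadecimal, padded to 48 bits, is 0xE86CA161F2E7.
Split into bytes (most-significant first): E8 6C A1 61 F2 E7.
Little-endian: lowest address holds the least-significant byte.
So at ascending addresses the bytes are E7 F2 61 A1 6C E8.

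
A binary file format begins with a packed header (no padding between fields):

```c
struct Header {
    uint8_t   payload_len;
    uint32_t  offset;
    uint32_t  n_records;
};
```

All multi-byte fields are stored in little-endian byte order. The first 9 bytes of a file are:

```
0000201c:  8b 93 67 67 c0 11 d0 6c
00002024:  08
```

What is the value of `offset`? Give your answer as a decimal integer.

3228002195

`offset` follows `payload_len` (1 byte), so it starts at byte offset 1 and occupies 4 bytes.
Bytes at offsets 1..4: 93 67 67 C0.
In little-endian order the low byte comes first in memory.
Reassemble most-significant byte first: C0 67 67 93 → 0xC0676793.
0xC0676793 = 3228002195.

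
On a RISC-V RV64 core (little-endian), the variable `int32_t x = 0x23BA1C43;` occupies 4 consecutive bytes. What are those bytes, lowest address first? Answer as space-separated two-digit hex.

Split into bytes (most-significant first): 23 BA 1C 43.
Little-endian stores the least-significant byte at the lowest address.
So at ascending addresses the bytes are 43 1C BA 23.

43 1C BA 23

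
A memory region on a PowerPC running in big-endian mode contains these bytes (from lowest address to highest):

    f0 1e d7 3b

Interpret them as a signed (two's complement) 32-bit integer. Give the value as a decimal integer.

Big-endian: lowest address holds the most-significant byte.
The bytes are already most-significant first: 0xF01ED73B.
Top bit is set, so as a signed 32-bit value this is 0xF01ED73B − 2^32 = -266414277.

-266414277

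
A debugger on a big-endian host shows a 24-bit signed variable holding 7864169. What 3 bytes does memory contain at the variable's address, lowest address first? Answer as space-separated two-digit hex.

77 FF 69

7864169 in hexadecimal, padded to 24 bits, is 0x77FF69.
Split into bytes (most-significant first): 77 FF 69.
Big-endian stores the most-significant byte at the lowest address.
So the memory order matches the most-significant-first order: 77 FF 69.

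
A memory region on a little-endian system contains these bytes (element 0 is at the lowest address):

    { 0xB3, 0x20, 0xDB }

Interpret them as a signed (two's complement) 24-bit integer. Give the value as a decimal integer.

Little-endian stores the least-significant byte at the lowest address.
Reassemble most-significant byte first: DB 20 B3 → 0xDB20B3.
Top bit is set, so as a signed 24-bit value this is 0xDB20B3 − 2^24 = -2416461.

-2416461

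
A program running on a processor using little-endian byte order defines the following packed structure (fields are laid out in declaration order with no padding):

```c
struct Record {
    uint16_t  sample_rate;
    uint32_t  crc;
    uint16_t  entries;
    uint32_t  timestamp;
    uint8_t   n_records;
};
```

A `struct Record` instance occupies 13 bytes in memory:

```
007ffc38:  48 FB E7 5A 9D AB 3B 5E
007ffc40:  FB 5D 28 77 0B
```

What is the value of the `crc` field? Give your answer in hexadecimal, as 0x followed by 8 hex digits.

`crc` follows `sample_rate` (2 bytes), so it starts at byte offset 2 and occupies 4 bytes.
Bytes at offsets 2..5: E7 5A 9D AB.
In little-endian order the low byte comes first in memory.
Reassemble most-significant byte first: AB 9D 5A E7 → 0xAB9D5AE7.

0xAB9D5AE7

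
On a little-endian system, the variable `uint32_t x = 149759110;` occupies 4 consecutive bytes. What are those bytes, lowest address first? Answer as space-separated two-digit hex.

86 24 ED 08

149759110 in hexadecimal, padded to 32 bits, is 0x08ED2486.
Split into bytes (most-significant first): 08 ED 24 86.
Little-endian stores the least-significant byte at the lowest address.
So at ascending addresses the bytes are 86 24 ED 08.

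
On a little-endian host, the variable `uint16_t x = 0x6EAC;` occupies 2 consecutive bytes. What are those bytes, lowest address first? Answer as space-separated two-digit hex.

AC 6E

Split into bytes (most-significant first): 6E AC.
Little-endian: lowest address holds the least-significant byte.
So at ascending addresses the bytes are AC 6E.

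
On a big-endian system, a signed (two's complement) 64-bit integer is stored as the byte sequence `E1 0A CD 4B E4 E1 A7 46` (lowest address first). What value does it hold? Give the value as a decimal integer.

Big-endian stores the most-significant byte at the lowest address.
The bytes are already most-significant first: 0xE10ACD4BE4E1A746.
Top bit is set, so as a signed 64-bit value this is 0xE10ACD4BE4E1A746 − 2^64 = -2230744939562424506.

-2230744939562424506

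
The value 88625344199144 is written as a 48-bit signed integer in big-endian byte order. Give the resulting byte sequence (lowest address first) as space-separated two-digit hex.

50 9A B2 28 B9 E8

88625344199144 in hexadecimal, padded to 48 bits, is 0x509AB228B9E8.
Split into bytes (most-significant first): 50 9A B2 28 B9 E8.
Big-endian: lowest address holds the most-significant byte.
So the memory order matches the most-significant-first order: 50 9A B2 28 B9 E8.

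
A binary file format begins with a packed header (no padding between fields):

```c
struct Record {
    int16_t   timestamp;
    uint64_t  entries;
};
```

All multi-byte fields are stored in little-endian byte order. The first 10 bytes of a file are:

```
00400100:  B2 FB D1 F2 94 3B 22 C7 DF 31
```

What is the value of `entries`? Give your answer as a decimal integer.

3593809977507377873

`entries` follows `timestamp` (2 bytes), so it starts at byte offset 2 and occupies 8 bytes.
Bytes at offsets 2..9: D1 F2 94 3B 22 C7 DF 31.
In little-endian order the low byte comes first in memory.
Reassemble most-significant byte first: 31 DF C7 22 3B 94 F2 D1 → 0x31DFC7223B94F2D1.
0x31DFC7223B94F2D1 = 3593809977507377873.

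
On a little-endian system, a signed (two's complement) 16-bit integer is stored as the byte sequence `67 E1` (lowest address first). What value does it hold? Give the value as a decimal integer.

Little-endian: lowest address holds the least-significant byte.
Reassemble most-significant byte first: E1 67 → 0xE167.
Top bit is set, so as a signed 16-bit value this is 0xE167 − 2^16 = -7833.

-7833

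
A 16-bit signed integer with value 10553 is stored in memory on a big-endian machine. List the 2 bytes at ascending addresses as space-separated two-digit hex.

10553 in hexadecimal, padded to 16 bits, is 0x2939.
Split into bytes (most-significant first): 29 39.
Big-endian stores the most-significant byte at the lowest address.
So the memory order matches the most-significant-first order: 29 39.

29 39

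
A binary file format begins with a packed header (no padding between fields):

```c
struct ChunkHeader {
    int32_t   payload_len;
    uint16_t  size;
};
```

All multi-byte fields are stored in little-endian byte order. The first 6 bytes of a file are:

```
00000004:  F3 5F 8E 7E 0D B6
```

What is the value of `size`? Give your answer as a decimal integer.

46605

`size` follows `payload_len` (4 bytes), so it starts at byte offset 4 and occupies 2 bytes.
Bytes at offsets 4..5: 0D B6.
Little-endian: lowest address holds the least-significant byte.
Reassemble most-significant byte first: B6 0D → 0xB60D.
0xB60D = 46605.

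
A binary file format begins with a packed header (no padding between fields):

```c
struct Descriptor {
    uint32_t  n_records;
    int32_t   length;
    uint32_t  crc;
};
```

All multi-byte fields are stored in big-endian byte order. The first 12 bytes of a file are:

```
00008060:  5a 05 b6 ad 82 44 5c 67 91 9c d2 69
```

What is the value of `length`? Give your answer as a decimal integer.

-2109449113

`length` follows `n_records` (4 bytes), so it starts at byte offset 4 and occupies 4 bytes.
Bytes at offsets 4..7: 82 44 5C 67.
Big-endian stores the most-significant byte at the lowest address.
The bytes are already most-significant first: 0x82445C67.
Top bit is set, so as a signed 32-bit value this is 0x82445C67 − 2^32 = -2109449113.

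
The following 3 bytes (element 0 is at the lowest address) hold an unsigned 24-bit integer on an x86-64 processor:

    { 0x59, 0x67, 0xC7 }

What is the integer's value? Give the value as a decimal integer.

Little-endian stores the least-significant byte at the lowest address.
Reassemble most-significant byte first: C7 67 59 → 0xC76759.
0xC76759 = 13068121.

13068121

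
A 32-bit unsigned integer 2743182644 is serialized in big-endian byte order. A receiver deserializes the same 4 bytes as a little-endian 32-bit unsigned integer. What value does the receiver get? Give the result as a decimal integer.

2743182644 in 32-bit hexadecimal is 0xA381A534.
Stored big-endian, the bytes at ascending addresses are A3 81 A5 34.
Read back as little-endian, the first byte is least significant, giving 0x34A581A3.
0x34A581A3 = 883261859.

883261859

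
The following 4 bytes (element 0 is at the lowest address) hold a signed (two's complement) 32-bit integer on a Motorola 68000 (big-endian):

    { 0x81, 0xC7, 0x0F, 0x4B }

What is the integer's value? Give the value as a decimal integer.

-2117660853

Big-endian: lowest address holds the most-significant byte.
The bytes are already most-significant first: 0x81C70F4B.
Top bit is set, so as a signed 32-bit value this is 0x81C70F4B − 2^32 = -2117660853.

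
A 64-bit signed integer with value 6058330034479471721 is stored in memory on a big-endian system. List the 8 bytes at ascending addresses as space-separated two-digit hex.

6058330034479471721 in hexadecimal, padded to 64 bits, is 0x54138311653A9C69.
Split into bytes (most-significant first): 54 13 83 11 65 3A 9C 69.
Big-endian: lowest address holds the most-significant byte.
So the memory order matches the most-significant-first order: 54 13 83 11 65 3A 9C 69.

54 13 83 11 65 3A 9C 69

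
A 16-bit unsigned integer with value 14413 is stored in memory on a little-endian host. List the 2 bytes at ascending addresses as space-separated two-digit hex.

14413 in hexadecimal, padded to 16 bits, is 0x384D.
Split into bytes (most-significant first): 38 4D.
In little-endian order the low byte comes first in memory.
So at ascending addresses the bytes are 4D 38.

4D 38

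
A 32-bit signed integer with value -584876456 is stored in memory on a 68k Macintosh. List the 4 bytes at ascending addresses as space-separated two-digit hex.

Two's complement of -584876456 in 32 bits: 584876456 = 0x22DC81A8; invert → 0xDD237E57; add 1 → 0xDD237E58.
Split into bytes (most-significant first): DD 23 7E 58.
Big-endian: lowest address holds the most-significant byte.
So the memory order matches the most-significant-first order: DD 23 7E 58.

DD 23 7E 58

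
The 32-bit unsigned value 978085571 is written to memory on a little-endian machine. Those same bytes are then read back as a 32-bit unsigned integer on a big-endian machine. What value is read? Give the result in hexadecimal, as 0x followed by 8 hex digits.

0xC3664C3A

978085571 in 32-bit hexadecimal is 0x3A4C66C3.
Stored little-endian, the bytes at ascending addresses are C3 66 4C 3A.
Read back as big-endian, the last byte is least significant, giving 0xC3664C3A.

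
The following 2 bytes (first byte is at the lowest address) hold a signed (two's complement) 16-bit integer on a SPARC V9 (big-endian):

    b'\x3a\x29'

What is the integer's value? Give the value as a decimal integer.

14889

In big-endian order the high byte comes first in memory.
The bytes are already most-significant first: 0x3A29.
0x3A29 = 14889.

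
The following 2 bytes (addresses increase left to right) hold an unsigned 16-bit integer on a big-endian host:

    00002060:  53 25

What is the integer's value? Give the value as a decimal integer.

21285

Big-endian: lowest address holds the most-significant byte.
The bytes are already most-significant first: 0x5325.
0x5325 = 21285.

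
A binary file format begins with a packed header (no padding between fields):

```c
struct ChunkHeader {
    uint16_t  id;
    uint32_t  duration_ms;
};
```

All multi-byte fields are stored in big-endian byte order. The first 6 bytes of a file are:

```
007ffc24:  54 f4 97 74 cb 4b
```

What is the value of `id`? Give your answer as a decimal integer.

21748

`id` is the first field, at byte offset 0, occupying 2 bytes.
Bytes at offsets 0..1: 54 F4.
Big-endian stores the most-significant byte at the lowest address.
The bytes are already most-significant first: 0x54F4.
0x54F4 = 21748.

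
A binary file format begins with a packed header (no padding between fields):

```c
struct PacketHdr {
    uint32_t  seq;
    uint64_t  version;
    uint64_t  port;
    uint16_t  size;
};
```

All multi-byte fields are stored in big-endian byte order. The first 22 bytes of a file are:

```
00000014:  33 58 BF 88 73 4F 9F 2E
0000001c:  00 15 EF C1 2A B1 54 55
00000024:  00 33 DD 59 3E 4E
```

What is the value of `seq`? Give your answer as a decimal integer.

`seq` is the first field, at byte offset 0, occupying 4 bytes.
Bytes at offsets 0..3: 33 58 BF 88.
Big-endian stores the most-significant byte at the lowest address.
The bytes are already most-significant first: 0x3358BF88.
0x3358BF88 = 861454216.

861454216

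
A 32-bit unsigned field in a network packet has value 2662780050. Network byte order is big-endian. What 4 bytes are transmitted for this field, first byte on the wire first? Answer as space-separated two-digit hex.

2662780050 in hexadecimal, padded to 32 bits, is 0x9EB6CC92.
Split into bytes (most-significant first): 9E B6 CC 92.
Big-endian: lowest address holds the most-significant byte.
So the memory order matches the most-significant-first order: 9E B6 CC 92.

9E B6 CC 92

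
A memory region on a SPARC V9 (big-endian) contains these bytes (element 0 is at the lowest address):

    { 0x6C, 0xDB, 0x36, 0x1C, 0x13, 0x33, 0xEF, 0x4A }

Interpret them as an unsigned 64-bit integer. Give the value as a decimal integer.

7843922670205005642

Big-endian stores the most-significant byte at the lowest address.
The bytes are already most-significant first: 0x6CDB361C1333EF4A.
0x6CDB361C1333EF4A = 7843922670205005642.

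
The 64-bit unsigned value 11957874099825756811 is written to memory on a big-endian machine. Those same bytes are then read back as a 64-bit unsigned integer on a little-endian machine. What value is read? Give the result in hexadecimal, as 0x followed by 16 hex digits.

0x8B4AF56423E7F2A5

11957874099825756811 in 64-bit hexadecimal is 0xA5F2E72364F54A8B.
Stored big-endian, the bytes at ascending addresses are A5 F2 E7 23 64 F5 4A 8B.
Read back as little-endian, the first byte is least significant, giving 0x8B4AF56423E7F2A5.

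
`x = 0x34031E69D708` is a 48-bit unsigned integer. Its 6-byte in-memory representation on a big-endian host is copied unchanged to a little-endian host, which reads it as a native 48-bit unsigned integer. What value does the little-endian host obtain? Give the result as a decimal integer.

9721274565428

Stored big-endian, the bytes at ascending addresses are 34 03 1E 69 D7 08.
Read back as little-endian, the first byte is least significant, giving 0x08D7691E0334.
0x08D7691E0334 = 9721274565428.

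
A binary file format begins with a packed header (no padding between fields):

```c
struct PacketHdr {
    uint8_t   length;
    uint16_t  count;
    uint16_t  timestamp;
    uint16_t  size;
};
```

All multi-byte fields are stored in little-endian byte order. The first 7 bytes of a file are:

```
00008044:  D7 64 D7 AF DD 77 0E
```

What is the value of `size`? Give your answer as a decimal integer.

`size` follows `length` (1 B), `count` (2 B), `timestamp` (2 B), so it starts at offset 1 + 2 + 2 = 5 and occupies 2 bytes.
Bytes at offsets 5..6: 77 0E.
Little-endian stores the least-significant byte at the lowest address.
Reassemble most-significant byte first: 0E 77 → 0x0E77.
0x0E77 = 3703.

3703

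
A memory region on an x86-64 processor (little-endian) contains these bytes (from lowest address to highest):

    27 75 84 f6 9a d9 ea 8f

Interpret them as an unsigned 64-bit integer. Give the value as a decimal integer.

Little-endian stores the least-significant byte at the lowest address.
Reassemble most-significant byte first: 8F EA D9 9A F6 84 75 27 → 0x8FEAD99AF6847527.
0x8FEAD99AF6847527 = 10370340351558055207.

10370340351558055207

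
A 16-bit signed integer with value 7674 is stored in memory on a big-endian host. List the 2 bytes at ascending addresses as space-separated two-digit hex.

7674 in hexadecimal, padded to 16 bits, is 0x1DFA.
Split into bytes (most-significant first): 1D FA.
In big-endian order the high byte comes first in memory.
So the memory order matches the most-significant-first order: 1D FA.

1D FA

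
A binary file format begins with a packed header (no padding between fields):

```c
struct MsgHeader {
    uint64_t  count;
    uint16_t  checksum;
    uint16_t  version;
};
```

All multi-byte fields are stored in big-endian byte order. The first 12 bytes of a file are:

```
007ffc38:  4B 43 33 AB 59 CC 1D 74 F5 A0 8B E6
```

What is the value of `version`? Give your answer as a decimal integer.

35814

`version` follows `count` (8 B), `checksum` (2 B), so it starts at offset 8 + 2 = 10 and occupies 2 bytes.
Bytes at offsets 10..11: 8B E6.
In big-endian order the high byte comes first in memory.
The bytes are already most-significant first: 0x8BE6.
0x8BE6 = 35814.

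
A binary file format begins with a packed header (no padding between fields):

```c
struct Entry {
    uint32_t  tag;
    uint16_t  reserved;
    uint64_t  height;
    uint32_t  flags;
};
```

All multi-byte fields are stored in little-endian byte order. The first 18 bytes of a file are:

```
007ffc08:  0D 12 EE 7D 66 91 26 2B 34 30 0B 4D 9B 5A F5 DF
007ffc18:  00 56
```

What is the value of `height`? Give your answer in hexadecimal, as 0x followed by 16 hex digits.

`height` follows `tag` (4 B), `reserved` (2 B), so it starts at offset 4 + 2 = 6 and occupies 8 bytes.
Bytes at offsets 6..13: 26 2B 34 30 0B 4D 9B 5A.
In little-endian order the low byte comes first in memory.
Reassemble most-significant byte first: 5A 9B 4D 0B 30 34 2B 26 → 0x5A9B4D0B30342B26.

0x5A9B4D0B30342B26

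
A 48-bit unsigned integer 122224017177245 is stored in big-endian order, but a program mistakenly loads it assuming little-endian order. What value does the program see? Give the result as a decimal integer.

122224017177245 in 48-bit hexadecimal is 0x6F297F207A9D.
Stored big-endian, the bytes at ascending addresses are 6F 29 7F 20 7A 9D.
Read back as little-endian, the first byte is least significant, giving 0x9D7A207F296F.
0x9D7A207F296F = 173147856775535.

173147856775535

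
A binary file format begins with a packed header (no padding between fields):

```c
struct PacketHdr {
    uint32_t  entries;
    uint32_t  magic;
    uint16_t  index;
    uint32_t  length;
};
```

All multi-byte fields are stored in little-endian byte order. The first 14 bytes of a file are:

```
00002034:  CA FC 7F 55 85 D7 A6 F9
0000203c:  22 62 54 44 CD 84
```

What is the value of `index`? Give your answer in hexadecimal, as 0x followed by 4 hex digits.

0x6222

`index` follows `entries` (4 B), `magic` (4 B), so it starts at offset 4 + 4 = 8 and occupies 2 bytes.
Bytes at offsets 8..9: 22 62.
Little-endian: lowest address holds the least-significant byte.
Reassemble most-significant byte first: 62 22 → 0x6222.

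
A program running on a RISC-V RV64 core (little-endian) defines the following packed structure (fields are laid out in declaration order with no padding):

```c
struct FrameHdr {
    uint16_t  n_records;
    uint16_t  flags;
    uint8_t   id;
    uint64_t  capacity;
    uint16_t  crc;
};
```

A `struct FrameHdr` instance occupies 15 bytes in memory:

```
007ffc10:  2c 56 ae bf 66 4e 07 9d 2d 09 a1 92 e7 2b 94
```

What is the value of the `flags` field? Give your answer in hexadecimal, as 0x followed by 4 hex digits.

0xBFAE

`flags` follows `n_records` (2 bytes), so it starts at byte offset 2 and occupies 2 bytes.
Bytes at offsets 2..3: AE BF.
Little-endian: lowest address holds the least-significant byte.
Reassemble most-significant byte first: BF AE → 0xBFAE.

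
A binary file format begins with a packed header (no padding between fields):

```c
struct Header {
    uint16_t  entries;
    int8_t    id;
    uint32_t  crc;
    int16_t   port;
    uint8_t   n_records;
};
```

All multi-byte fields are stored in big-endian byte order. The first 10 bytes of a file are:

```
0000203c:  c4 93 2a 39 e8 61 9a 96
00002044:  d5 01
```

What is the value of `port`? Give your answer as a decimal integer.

`port` follows `entries` (2 B), `id` (1 B), `crc` (4 B), so it starts at offset 2 + 1 + 4 = 7 and occupies 2 bytes.
Bytes at offsets 7..8: 96 D5.
In big-endian order the high byte comes first in memory.
The bytes are already most-significant first: 0x96D5.
Top bit is set, so as a signed 16-bit value this is 0x96D5 − 2^16 = -26923.

-26923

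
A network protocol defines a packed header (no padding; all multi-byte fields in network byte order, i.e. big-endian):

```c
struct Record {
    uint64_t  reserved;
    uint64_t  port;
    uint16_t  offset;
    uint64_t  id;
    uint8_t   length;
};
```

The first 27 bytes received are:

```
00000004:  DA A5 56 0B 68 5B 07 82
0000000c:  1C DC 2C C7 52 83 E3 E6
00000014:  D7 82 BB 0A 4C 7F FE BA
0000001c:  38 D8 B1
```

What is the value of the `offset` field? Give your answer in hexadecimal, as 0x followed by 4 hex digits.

`offset` follows `reserved` (8 B), `port` (8 B), so it starts at offset 8 + 8 = 16 and occupies 2 bytes.
Bytes at offsets 16..17: D7 82.
In big-endian order the high byte comes first in memory.
The bytes are already most-significant first: 0xD782.

0xD782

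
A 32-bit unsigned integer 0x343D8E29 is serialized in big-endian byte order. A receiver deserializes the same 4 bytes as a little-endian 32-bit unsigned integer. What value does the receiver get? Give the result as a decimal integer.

Stored big-endian, the bytes at ascending addresses are 34 3D 8E 29.
Read back as little-endian, the first byte is least significant, giving 0x298E3D34.
0x298E3D34 = 697187636.

697187636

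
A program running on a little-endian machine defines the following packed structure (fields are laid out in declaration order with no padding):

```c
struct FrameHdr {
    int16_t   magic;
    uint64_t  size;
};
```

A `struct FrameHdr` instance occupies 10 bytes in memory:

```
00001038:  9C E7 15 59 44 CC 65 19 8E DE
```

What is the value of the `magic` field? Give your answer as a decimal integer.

`magic` is the first field, at byte offset 0, occupying 2 bytes.
Bytes at offsets 0..1: 9C E7.
In little-endian order the low byte comes first in memory.
Reassemble most-significant byte first: E7 9C → 0xE79C.
Top bit is set, so as a signed 16-bit value this is 0xE79C − 2^16 = -6244.

-6244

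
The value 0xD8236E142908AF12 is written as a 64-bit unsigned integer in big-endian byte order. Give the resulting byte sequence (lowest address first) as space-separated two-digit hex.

Split into bytes (most-significant first): D8 23 6E 14 29 08 AF 12.
Big-endian: lowest address holds the most-significant byte.
So the memory order matches the most-significant-first order: D8 23 6E 14 29 08 AF 12.

D8 23 6E 14 29 08 AF 12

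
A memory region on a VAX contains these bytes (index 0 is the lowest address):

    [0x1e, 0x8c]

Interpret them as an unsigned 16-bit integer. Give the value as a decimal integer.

Little-endian stores the least-significant byte at the lowest address.
Reassemble most-significant byte first: 8C 1E → 0x8C1E.
0x8C1E = 35870.

35870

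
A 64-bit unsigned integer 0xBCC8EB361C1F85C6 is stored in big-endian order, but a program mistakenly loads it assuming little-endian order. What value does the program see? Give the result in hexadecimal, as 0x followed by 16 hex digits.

Stored big-endian, the bytes at ascending addresses are BC C8 EB 36 1C 1F 85 C6.
Read back as little-endian, the first byte is least significant, giving 0xC6851F1C36EBC8BC.

0xC6851F1C36EBC8BC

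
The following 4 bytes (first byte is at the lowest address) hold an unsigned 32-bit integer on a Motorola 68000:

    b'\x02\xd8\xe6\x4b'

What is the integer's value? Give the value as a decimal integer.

47769163

Big-endian: lowest address holds the most-significant byte.
The bytes are already most-significant first: 0x02D8E64B.
0x02D8E64B = 47769163.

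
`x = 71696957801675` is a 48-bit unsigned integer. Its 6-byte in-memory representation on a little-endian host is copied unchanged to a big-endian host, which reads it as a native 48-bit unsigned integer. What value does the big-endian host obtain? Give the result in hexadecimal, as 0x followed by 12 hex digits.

0xCB84B33F3541

71696957801675 in 48-bit hexadecimal is 0x41353FB384CB.
Stored little-endian, the bytes at ascending addresses are CB 84 B3 3F 35 41.
Read back as big-endian, the last byte is least significant, giving 0xCB84B33F3541.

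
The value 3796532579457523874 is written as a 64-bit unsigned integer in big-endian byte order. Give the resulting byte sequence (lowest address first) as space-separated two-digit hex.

34 AF FE 44 20 C3 60 A2

3796532579457523874 in hexadecimal, padded to 64 bits, is 0x34AFFE4420C360A2.
Split into bytes (most-significant first): 34 AF FE 44 20 C3 60 A2.
In big-endian order the high byte comes first in memory.
So the memory order matches the most-significant-first order: 34 AF FE 44 20 C3 60 A2.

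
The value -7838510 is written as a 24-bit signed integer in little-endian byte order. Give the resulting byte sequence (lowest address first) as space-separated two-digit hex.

D2 64 88

Two's complement of -7838510 in 24 bits: 7838510 = 0x779B2E; invert → 0x8864D1; add 1 → 0x8864D2.
Split into bytes (most-significant first): 88 64 D2.
Little-endian stores the least-significant byte at the lowest address.
So at ascending addresses the bytes are D2 64 88.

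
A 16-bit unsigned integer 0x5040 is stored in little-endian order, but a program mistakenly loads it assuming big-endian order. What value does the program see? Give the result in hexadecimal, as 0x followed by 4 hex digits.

Stored little-endian, the bytes at ascending addresses are 40 50.
Read back as big-endian, the last byte is least significant, giving 0x4050.

0x4050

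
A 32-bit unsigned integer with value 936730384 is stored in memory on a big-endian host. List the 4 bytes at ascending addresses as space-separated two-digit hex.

936730384 in hexadecimal, padded to 32 bits, is 0x37D55F10.
Split into bytes (most-significant first): 37 D5 5F 10.
Big-endian stores the most-significant byte at the lowest address.
So the memory order matches the most-significant-first order: 37 D5 5F 10.

37 D5 5F 10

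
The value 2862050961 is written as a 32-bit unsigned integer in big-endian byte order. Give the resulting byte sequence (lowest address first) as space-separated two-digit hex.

2862050961 in hexadecimal, padded to 32 bits, is 0xAA976E91.
Split into bytes (most-significant first): AA 97 6E 91.
In big-endian order the high byte comes first in memory.
So the memory order matches the most-significant-first order: AA 97 6E 91.

AA 97 6E 91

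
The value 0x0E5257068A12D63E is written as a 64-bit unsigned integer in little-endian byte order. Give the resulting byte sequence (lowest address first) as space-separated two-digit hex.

Split into bytes (most-significant first): 0E 52 57 06 8A 12 D6 3E.
Little-endian stores the least-significant byte at the lowest address.
So at ascending addresses the bytes are 3E D6 12 8A 06 57 52 0E.

3E D6 12 8A 06 57 52 0E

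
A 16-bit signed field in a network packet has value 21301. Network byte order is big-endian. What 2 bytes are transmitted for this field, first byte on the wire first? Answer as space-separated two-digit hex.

21301 in hexadecimal, padded to 16 bits, is 0x5335.
Split into bytes (most-significant first): 53 35.
Big-endian stores the most-significant byte at the lowest address.
So the memory order matches the most-significant-first order: 53 35.

53 35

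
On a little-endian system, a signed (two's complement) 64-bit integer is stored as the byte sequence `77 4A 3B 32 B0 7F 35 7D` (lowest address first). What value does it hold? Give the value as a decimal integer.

9022257823240374903

Little-endian stores the least-significant byte at the lowest address.
Reassemble most-significant byte first: 7D 35 7F B0 32 3B 4A 77 → 0x7D357FB0323B4A77.
0x7D357FB0323B4A77 = 9022257823240374903.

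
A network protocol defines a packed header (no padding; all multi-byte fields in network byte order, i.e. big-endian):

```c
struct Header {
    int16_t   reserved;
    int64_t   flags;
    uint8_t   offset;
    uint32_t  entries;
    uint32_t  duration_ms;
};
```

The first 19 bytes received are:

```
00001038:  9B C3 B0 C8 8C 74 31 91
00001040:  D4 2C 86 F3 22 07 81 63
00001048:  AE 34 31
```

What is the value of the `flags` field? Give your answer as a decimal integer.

`flags` follows `reserved` (2 bytes), so it starts at byte offset 2 and occupies 8 bytes.
Bytes at offsets 2..9: B0 C8 8C 74 31 91 D4 2C.
Big-endian: lowest address holds the most-significant byte.
The bytes are already most-significant first: 0xB0C88C743191D42C.
Top bit is set, so as a signed 64-bit value this is 0xB0C88C743191D42C − 2^64 = -5708158097016368084.

-5708158097016368084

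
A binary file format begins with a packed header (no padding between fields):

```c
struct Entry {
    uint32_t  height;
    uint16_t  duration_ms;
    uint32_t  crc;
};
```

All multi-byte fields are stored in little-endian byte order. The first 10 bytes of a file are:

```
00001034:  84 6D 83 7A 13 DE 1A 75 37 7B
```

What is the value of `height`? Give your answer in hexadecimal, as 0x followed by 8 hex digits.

`height` is the first field, at byte offset 0, occupying 4 bytes.
Bytes at offsets 0..3: 84 6D 83 7A.
In little-endian order the low byte comes first in memory.
Reassemble most-significant byte first: 7A 83 6D 84 → 0x7A836D84.

0x7A836D84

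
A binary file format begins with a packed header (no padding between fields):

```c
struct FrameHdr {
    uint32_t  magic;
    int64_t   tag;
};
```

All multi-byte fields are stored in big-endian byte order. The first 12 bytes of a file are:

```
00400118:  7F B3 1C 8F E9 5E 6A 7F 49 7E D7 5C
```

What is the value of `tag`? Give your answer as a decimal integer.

`tag` follows `magic` (4 bytes), so it starts at byte offset 4 and occupies 8 bytes.
Bytes at offsets 4..11: E9 5E 6A 7F 49 7E D7 5C.
Big-endian stores the most-significant byte at the lowest address.
The bytes are already most-significant first: 0xE95E6A7F497ED75C.
Top bit is set, so as a signed 64-bit value this is 0xE95E6A7F497ED75C − 2^64 = -1630748920135100580.

-1630748920135100580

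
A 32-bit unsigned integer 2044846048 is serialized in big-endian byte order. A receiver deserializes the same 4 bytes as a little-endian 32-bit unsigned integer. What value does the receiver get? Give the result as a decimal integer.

2044846048 in 32-bit hexadecimal is 0x79E1DFE0.
Stored big-endian, the bytes at ascending addresses are 79 E1 DF E0.
Read back as little-endian, the first byte is least significant, giving 0xE0DFE179.
0xE0DFE179 = 3772768633.

3772768633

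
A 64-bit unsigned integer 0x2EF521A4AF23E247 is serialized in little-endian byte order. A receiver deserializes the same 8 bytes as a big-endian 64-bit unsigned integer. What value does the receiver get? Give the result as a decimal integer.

5179741758709429550

Stored little-endian, the bytes at ascending addresses are 47 E2 23 AF A4 21 F5 2E.
Read back as big-endian, the last byte is least significant, giving 0x47E223AFA421F52E.
0x47E223AFA421F52E = 5179741758709429550.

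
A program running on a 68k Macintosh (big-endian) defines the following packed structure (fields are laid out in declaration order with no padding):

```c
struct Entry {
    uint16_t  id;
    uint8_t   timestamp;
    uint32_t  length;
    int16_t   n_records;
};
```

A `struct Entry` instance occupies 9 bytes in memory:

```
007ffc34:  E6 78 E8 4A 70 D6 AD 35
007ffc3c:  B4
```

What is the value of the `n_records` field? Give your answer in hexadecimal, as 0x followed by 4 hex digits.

`n_records` follows `id` (2 B), `timestamp` (1 B), `length` (4 B), so it starts at offset 2 + 1 + 4 = 7 and occupies 2 bytes.
Bytes at offsets 7..8: 35 B4.
Big-endian stores the most-significant byte at the lowest address.
The bytes are already most-significant first: 0x35B4.

0x35B4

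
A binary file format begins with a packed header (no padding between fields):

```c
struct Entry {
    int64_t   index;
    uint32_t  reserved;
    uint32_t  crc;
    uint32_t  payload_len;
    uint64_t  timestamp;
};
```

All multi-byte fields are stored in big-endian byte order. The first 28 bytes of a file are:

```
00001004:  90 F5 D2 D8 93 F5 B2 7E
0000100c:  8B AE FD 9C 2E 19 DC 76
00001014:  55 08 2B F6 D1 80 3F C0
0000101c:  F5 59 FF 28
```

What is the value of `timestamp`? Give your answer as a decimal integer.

`timestamp` follows `index` (8 B), `reserved` (4 B), `crc` (4 B), `payload_len` (4 B), so it starts at offset 8 + 4 + 4 + 4 = 20 and occupies 8 bytes.
Bytes at offsets 20..27: D1 80 3F C0 F5 59 FF 28.
Big-endian stores the most-significant byte at the lowest address.
The bytes are already most-significant first: 0xD1803FC0F559FF28.
0xD1803FC0F559FF28 = 15096136048928489256.

15096136048928489256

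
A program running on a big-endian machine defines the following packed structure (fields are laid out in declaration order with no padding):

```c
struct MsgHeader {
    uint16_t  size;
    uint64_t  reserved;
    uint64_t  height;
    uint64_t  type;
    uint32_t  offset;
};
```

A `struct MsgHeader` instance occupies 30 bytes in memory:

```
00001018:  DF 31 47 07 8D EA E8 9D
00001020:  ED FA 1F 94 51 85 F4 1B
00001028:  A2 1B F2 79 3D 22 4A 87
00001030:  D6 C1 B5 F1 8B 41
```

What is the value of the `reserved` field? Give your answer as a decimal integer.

`reserved` follows `size` (2 bytes), so it starts at byte offset 2 and occupies 8 bytes.
Bytes at offsets 2..9: 47 07 8D EA E8 9D ED FA.
Big-endian: lowest address holds the most-significant byte.
The bytes are already most-significant first: 0x47078DEAE89DEDFA.
0x47078DEAE89DEDFA = 5118215541594385914.

5118215541594385914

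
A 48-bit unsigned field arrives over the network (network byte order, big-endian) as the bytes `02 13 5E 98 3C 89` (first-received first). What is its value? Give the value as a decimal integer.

Big-endian: lowest address holds the most-significant byte.
The bytes are already most-significant first: 0x02135E983C89.
0x02135E983C89 = 2282214669449.

2282214669449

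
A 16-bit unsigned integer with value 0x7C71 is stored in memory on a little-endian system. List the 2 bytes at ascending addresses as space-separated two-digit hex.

Split into bytes (most-significant first): 7C 71.
Little-endian: lowest address holds the least-significant byte.
So at ascending addresses the bytes are 71 7C.

71 7C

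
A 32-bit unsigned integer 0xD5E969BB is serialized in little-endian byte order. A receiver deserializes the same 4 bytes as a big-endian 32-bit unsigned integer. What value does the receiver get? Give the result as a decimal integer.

Stored little-endian, the bytes at ascending addresses are BB 69 E9 D5.
Read back as big-endian, the last byte is least significant, giving 0xBB69E9D5.
0xBB69E9D5 = 3144280533.

3144280533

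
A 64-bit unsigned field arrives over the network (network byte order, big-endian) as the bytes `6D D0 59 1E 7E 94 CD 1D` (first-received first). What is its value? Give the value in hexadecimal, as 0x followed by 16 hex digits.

0x6DD0591E7E94CD1D

In big-endian order the high byte comes first in memory.
The bytes are already most-significant first: 0x6DD0591E7E94CD1D.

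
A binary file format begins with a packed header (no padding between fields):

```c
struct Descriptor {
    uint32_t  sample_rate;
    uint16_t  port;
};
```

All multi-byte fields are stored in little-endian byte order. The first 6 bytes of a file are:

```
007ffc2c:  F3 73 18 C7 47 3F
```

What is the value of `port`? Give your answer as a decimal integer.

`port` follows `sample_rate` (4 bytes), so it starts at byte offset 4 and occupies 2 bytes.
Bytes at offsets 4..5: 47 3F.
Little-endian: lowest address holds the least-significant byte.
Reassemble most-significant byte first: 3F 47 → 0x3F47.
0x3F47 = 16199.

16199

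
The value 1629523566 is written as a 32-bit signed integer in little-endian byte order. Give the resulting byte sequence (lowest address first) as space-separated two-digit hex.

1629523566 in hexadecimal, padded to 32 bits, is 0x61208E6E.
Split into bytes (most-significant first): 61 20 8E 6E.
In little-endian order the low byte comes first in memory.
So at ascending addresses the bytes are 6E 8E 20 61.

6E 8E 20 61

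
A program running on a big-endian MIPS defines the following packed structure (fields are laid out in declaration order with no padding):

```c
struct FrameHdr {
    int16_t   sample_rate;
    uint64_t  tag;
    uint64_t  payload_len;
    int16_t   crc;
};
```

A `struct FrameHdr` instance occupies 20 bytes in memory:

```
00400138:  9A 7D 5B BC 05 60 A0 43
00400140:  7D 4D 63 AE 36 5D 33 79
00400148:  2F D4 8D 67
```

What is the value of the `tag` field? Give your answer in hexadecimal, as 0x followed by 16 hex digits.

0x5BBC0560A0437D4D

`tag` follows `sample_rate` (2 bytes), so it starts at byte offset 2 and occupies 8 bytes.
Bytes at offsets 2..9: 5B BC 05 60 A0 43 7D 4D.
In big-endian order the high byte comes first in memory.
The bytes are already most-significant first: 0x5BBC0560A0437D4D.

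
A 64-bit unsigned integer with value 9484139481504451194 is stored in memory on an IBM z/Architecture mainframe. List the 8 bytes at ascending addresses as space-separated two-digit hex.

83 9E 6E 9B FB 54 8A 7A

9484139481504451194 in hexadecimal, padded to 64 bits, is 0x839E6E9BFB548A7A.
Split into bytes (most-significant first): 83 9E 6E 9B FB 54 8A 7A.
Big-endian stores the most-significant byte at the lowest address.
So the memory order matches the most-significant-first order: 83 9E 6E 9B FB 54 8A 7A.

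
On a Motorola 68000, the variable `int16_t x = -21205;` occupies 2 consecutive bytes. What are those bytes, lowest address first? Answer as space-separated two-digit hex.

Two's complement of -21205 in 16 bits: 21205 = 0x52D5; invert → 0xAD2A; add 1 → 0xAD2B.
Split into bytes (most-significant first): AD 2B.
In big-endian order the high byte comes first in memory.
So the memory order matches the most-significant-first order: AD 2B.

AD 2B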